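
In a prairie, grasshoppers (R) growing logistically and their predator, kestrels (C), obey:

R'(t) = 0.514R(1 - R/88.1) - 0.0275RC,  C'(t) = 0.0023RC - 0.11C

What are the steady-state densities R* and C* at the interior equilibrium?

From dC/dt = 0 with C > 0: 0.0023R* = 0.11, so R* = 47.8.
Substitute into dR/dt = 0: 0.514(1 - 47.8/88.1) = 0.0275C*.
The bracket is 0.457, giving C* = 0.235/0.0275 = 8.54.

R* ≈ 47.8, C* ≈ 8.54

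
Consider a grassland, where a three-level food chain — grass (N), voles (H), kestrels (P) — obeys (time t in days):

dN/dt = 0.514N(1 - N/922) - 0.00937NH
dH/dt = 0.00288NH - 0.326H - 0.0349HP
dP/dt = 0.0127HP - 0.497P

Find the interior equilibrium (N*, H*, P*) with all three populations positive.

N* ≈ 264, H* ≈ 39.1, P* ≈ 12.5

From dP/dt = 0: 0.0127H* = 0.497, so H* = 39.1.
From dN/dt = 0: 0.514(1 - N*/922) = 0.00937·39.1, giving N* = 922·(1 - 0.713) = 264.
From dH/dt = 0: 0.00288·264 - 0.326 = 0.0349P*, so P* = 0.435/0.0349 = 12.5.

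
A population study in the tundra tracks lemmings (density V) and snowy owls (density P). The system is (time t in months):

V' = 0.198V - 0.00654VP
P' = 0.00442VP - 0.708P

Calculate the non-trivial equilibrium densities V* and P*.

Set dP/dt = 0 with P > 0: 0.00442V - 0.708 = 0, so V* = 0.708/0.00442 = 160.
Set dV/dt = 0 with V > 0: 0.198 - 0.00654P = 0, so P* = 0.198/0.00654 = 30.3.

V* ≈ 160, P* ≈ 30.3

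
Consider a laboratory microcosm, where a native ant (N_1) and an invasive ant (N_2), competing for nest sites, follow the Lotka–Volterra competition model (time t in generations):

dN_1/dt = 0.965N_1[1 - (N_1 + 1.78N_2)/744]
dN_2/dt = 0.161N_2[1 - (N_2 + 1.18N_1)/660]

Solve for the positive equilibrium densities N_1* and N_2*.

N_1* ≈ 391, N_2* ≈ 198

Setting both brackets to zero gives the nullclines N_1 + 1.78N_2 = 744 and 1.18N_1 + N_2 = 660.
Substituting N_2 = 660 - 1.18N_1 into the first: N_1(1 - 1.78·1.18) = 744 - 1.78·660.
So N_1* = -431/-1.1 = 391, and then N_2* = 660 - 1.18·391 = 198.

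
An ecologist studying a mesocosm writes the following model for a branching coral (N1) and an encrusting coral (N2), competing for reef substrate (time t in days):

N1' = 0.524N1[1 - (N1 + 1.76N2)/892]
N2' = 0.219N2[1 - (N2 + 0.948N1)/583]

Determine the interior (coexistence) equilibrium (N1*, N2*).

Setting both brackets to zero gives the nullclines N1 + 1.76N2 = 892 and 0.948N1 + N2 = 583.
Substituting N2 = 583 - 0.948N1 into the first: N1(1 - 1.76·0.948) = 892 - 1.76·583.
So N1* = -134/-0.668 = 201, and then N2* = 583 - 0.948·201 = 393.

N1* ≈ 201, N2* ≈ 393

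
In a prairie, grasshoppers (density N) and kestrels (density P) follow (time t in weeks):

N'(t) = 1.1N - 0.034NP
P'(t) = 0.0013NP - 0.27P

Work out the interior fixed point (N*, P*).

N* ≈ 208, P* ≈ 32.4

Set dP/dt = 0 with P > 0: 0.0013N - 0.27 = 0, so N* = 0.27/0.0013 = 208.
Set dN/dt = 0 with N > 0: 1.1 - 0.034P = 0, so P* = 1.1/0.034 = 32.4.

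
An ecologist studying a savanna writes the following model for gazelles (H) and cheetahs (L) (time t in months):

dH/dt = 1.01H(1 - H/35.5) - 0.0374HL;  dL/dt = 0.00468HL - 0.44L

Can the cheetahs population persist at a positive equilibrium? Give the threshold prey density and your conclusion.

Threshold H = 94; K < 94, so no, the predator goes extinct.

The predator equation gives dL/dt > 0 only when H > 0.44/0.00468 = 94.
Without the predator, H → K = 35.5. Since 35.5 < 94, the predator cannot invade.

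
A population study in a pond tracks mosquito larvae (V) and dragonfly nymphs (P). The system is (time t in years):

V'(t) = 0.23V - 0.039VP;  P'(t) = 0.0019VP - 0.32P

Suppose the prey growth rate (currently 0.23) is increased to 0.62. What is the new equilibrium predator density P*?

At the interior fixed point, setting dV/dt = 0 with V > 0 fixes P* = (prey growth rate)/(VP coefficient) — independent of the other coefficients.
With the change, P* = 0.62/0.039 = 15.9; it rises from 5.9.

P* ≈ 15.9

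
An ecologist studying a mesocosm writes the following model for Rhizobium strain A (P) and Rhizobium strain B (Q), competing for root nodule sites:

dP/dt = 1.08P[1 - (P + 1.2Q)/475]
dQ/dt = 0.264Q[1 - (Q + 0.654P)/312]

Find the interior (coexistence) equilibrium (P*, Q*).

P* ≈ 467, Q* ≈ 6.27

Setting both brackets to zero gives the nullclines P + 1.2Q = 475 and 0.654P + Q = 312.
Substituting Q = 312 - 0.654P into the first: P(1 - 1.2·0.654) = 475 - 1.2·312.
So P* = 101/0.215 = 467, and then Q* = 312 - 0.654·467 = 6.27.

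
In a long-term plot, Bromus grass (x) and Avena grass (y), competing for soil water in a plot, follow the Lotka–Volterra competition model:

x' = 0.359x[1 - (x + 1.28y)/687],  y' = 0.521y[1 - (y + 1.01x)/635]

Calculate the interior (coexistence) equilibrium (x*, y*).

x* ≈ 430, y* ≈ 201

Setting both brackets to zero gives the nullclines x + 1.28y = 687 and 1.01x + y = 635.
Substituting y = 635 - 1.01x into the first: x(1 - 1.28·1.01) = 687 - 1.28·635.
So x* = -126/-0.293 = 430, and then y* = 635 - 1.01·430 = 201.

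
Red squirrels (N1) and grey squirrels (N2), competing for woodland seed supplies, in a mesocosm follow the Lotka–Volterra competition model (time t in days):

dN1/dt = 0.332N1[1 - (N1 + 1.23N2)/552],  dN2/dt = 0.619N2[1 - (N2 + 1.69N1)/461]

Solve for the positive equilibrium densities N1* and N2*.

N1* ≈ 13.9, N2* ≈ 437

Setting both brackets to zero gives the nullclines N1 + 1.23N2 = 552 and 1.69N1 + N2 = 461.
Substituting N2 = 461 - 1.69N1 into the first: N1(1 - 1.23·1.69) = 552 - 1.23·461.
So N1* = -15/-1.08 = 13.9, and then N2* = 461 - 1.69·13.9 = 437.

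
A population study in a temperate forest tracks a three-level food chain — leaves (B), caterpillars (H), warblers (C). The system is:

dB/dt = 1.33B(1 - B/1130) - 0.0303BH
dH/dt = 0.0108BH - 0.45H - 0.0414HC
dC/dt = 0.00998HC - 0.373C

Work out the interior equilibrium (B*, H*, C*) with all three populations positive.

B* ≈ 168, H* ≈ 37.4, C* ≈ 32.9

From dC/dt = 0: 0.00998H* = 0.373, so H* = 37.4.
From dB/dt = 0: 1.33(1 - B*/1130) = 0.0303·37.4, giving B* = 1130·(1 - 0.851) = 168.
From dH/dt = 0: 0.0108·168 - 0.45 = 0.0414C*, so C* = 1.36/0.0414 = 32.9.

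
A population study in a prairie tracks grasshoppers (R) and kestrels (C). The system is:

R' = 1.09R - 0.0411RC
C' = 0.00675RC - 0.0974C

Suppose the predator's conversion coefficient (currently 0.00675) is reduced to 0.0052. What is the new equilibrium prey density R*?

At the interior fixed point, setting dC/dt = 0 with C > 0 fixes R* = (predator death rate)/(RC coefficient) — independent of the other coefficients.
With the change, R* = 0.0974/0.0052 = 18.7; it rises from 14.4.

R* ≈ 18.7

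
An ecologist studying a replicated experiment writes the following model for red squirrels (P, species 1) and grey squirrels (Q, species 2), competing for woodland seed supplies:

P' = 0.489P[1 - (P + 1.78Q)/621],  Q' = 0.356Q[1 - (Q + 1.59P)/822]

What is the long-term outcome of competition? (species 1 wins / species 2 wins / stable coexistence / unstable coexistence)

Compare the nullcline intercepts: K1/α12 = 621/1.78 = 349 < K2 = 822; K2/α21 = 822/1.59 = 517 < K1 = 621.
Since both are reversed, neither can invade when rare; the interior point is a saddle.

unstable coexistence (outcome depends on initial conditions)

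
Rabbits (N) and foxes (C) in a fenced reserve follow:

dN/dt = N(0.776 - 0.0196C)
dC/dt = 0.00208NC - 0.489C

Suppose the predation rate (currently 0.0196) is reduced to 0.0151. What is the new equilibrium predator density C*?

At the interior fixed point, setting dN/dt = 0 with N > 0 fixes C* = (prey growth rate)/(NC coefficient) — independent of the other coefficients.
With the change, C* = 0.776/0.0151 = 51.4; it rises from 39.6.

C* ≈ 51.4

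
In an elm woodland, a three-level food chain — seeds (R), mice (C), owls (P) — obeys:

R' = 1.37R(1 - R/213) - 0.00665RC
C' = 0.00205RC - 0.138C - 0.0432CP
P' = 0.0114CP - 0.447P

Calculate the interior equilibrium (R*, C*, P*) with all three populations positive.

R* ≈ 172, C* ≈ 39.2, P* ≈ 4.99

From dP/dt = 0: 0.0114C* = 0.447, so C* = 39.2.
From dR/dt = 0: 1.37(1 - R*/213) = 0.00665·39.2, giving R* = 213·(1 - 0.19) = 172.
From dC/dt = 0: 0.00205·172 - 0.138 = 0.0432P*, so P* = 0.216/0.0432 = 4.99.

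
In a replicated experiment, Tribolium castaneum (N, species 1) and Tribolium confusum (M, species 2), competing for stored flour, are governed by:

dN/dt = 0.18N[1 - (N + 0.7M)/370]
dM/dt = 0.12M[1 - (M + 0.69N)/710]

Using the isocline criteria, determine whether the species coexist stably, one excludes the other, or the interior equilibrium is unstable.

species 2 excludes species 1

Compare the nullcline intercepts: K1/α12 = 370/0.7 = 529 < K2 = 710; K2/α21 = 710/0.69 = 1030 > K1 = 370.
Since the inequalities point opposite ways, species 2 can invade but species 1 cannot.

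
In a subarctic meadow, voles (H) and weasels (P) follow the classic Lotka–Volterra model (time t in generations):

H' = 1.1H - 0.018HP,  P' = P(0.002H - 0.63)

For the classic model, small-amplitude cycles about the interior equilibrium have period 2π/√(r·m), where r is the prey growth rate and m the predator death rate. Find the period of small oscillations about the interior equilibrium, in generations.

T ≈ 7.55 generations

Here r = 1.1 and m = 0.63, so r·m = 0.693.
ω = √0.693 = 0.832 per generation, hence T = 2π/ω ≈ 7.55 generations.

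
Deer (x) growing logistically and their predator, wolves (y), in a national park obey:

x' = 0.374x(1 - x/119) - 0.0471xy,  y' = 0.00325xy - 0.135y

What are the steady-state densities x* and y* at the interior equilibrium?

x* ≈ 41.5, y* ≈ 5.17

From dy/dt = 0 with y > 0: 0.00325x* = 0.135, so x* = 41.5.
Substitute into dx/dt = 0: 0.374(1 - 41.5/119) = 0.0471y*.
The bracket is 0.651, giving y* = 0.243/0.0471 = 5.17.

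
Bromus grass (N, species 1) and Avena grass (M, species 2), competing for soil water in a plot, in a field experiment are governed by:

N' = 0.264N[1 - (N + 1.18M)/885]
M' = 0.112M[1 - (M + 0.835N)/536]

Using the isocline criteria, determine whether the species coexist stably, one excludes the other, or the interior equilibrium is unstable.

species 1 excludes species 2

Compare the nullcline intercepts: K1/α12 = 885/1.18 = 750 > K2 = 536; K2/α21 = 536/0.835 = 642 < K1 = 885.
Since the inequalities point opposite ways, species 1 can invade but species 2 cannot.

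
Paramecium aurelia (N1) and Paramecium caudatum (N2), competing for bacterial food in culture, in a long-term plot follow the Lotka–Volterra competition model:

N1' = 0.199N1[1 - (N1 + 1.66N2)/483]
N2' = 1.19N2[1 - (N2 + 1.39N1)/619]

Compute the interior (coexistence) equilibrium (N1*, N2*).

Setting both brackets to zero gives the nullclines N1 + 1.66N2 = 483 and 1.39N1 + N2 = 619.
Substituting N2 = 619 - 1.39N1 into the first: N1(1 - 1.66·1.39) = 483 - 1.66·619.
So N1* = -545/-1.31 = 417, and then N2* = 619 - 1.39·417 = 40.1.

N1* ≈ 417, N2* ≈ 40.1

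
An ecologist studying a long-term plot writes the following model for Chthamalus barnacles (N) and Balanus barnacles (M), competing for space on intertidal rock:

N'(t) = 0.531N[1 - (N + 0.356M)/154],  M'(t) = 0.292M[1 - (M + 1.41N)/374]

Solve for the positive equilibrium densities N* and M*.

N* ≈ 41.9, M* ≈ 315

Setting both brackets to zero gives the nullclines N + 0.356M = 154 and 1.41N + M = 374.
Substituting M = 374 - 1.41N into the first: N(1 - 0.356·1.41) = 154 - 0.356·374.
So N* = 20.9/0.498 = 41.9, and then M* = 374 - 1.41·41.9 = 315.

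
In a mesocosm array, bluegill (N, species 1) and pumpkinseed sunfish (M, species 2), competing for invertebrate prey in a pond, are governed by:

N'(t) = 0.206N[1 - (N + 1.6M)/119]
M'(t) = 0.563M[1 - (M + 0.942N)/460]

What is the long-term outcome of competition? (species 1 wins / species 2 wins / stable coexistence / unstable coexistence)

species 2 excludes species 1

Compare the nullcline intercepts: K1/α12 = 119/1.6 = 74.4 < K2 = 460; K2/α21 = 460/0.942 = 488 > K1 = 119.
Since the inequalities point opposite ways, species 2 can invade but species 1 cannot.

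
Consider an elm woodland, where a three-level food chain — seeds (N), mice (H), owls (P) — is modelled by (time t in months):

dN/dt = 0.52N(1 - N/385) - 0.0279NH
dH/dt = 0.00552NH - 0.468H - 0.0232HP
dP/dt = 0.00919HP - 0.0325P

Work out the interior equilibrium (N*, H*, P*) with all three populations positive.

N* ≈ 312, H* ≈ 3.54, P* ≈ 54

From dP/dt = 0: 0.00919H* = 0.0325, so H* = 3.54.
From dN/dt = 0: 0.52(1 - N*/385) = 0.0279·3.54, giving N* = 385·(1 - 0.19) = 312.
From dH/dt = 0: 0.00552·312 - 0.468 = 0.0232P*, so P* = 1.25/0.0232 = 54.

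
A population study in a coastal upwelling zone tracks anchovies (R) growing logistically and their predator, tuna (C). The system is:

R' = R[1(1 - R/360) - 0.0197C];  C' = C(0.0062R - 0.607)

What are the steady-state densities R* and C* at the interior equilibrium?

From dC/dt = 0 with C > 0: 0.0062R* = 0.607, so R* = 97.9.
Substitute into dR/dt = 0: 1(1 - 97.9/360) = 0.0197C*.
The bracket is 0.728, giving C* = 0.728/0.0197 = 37.

R* ≈ 97.9, C* ≈ 37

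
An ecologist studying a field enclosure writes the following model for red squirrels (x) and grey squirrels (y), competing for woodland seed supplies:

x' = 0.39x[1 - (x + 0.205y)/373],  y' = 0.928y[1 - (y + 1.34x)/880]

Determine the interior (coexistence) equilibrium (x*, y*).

x* ≈ 266, y* ≈ 524

Setting both brackets to zero gives the nullclines x + 0.205y = 373 and 1.34x + y = 880.
Substituting y = 880 - 1.34x into the first: x(1 - 0.205·1.34) = 373 - 0.205·880.
So x* = 193/0.725 = 266, and then y* = 880 - 1.34·266 = 524.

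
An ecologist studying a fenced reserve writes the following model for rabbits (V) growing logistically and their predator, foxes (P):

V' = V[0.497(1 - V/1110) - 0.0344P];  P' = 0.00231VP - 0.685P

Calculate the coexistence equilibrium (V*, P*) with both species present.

From dP/dt = 0 with P > 0: 0.00231V* = 0.685, so V* = 297.
Substitute into dV/dt = 0: 0.497(1 - 297/1110) = 0.0344P*.
The bracket is 0.733, giving P* = 0.364/0.0344 = 10.6.

V* ≈ 297, P* ≈ 10.6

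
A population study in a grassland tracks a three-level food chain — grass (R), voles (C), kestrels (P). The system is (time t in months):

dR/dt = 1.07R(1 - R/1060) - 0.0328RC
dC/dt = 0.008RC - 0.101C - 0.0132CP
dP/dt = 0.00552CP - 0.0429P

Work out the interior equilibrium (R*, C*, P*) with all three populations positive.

R* ≈ 807, C* ≈ 7.77, P* ≈ 482

From dP/dt = 0: 0.00552C* = 0.0429, so C* = 7.77.
From dR/dt = 0: 1.07(1 - R*/1060) = 0.0328·7.77, giving R* = 1060·(1 - 0.238) = 807.
From dC/dt = 0: 0.008·807 - 0.101 = 0.0132P*, so P* = 6.36/0.0132 = 482.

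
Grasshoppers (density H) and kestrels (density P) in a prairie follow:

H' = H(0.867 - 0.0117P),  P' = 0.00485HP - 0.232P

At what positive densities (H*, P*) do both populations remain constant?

H* ≈ 47.8, P* ≈ 74.1

Set dP/dt = 0 with P > 0: 0.00485H - 0.232 = 0, so H* = 0.232/0.00485 = 47.8.
Set dH/dt = 0 with H > 0: 0.867 - 0.0117P = 0, so P* = 0.867/0.0117 = 74.1.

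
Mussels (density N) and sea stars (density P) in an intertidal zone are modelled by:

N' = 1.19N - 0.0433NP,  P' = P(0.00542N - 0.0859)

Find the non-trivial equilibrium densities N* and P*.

N* ≈ 15.8, P* ≈ 27.5

Set dP/dt = 0 with P > 0: 0.00542N - 0.0859 = 0, so N* = 0.0859/0.00542 = 15.8.
Set dN/dt = 0 with N > 0: 1.19 - 0.0433P = 0, so P* = 1.19/0.0433 = 27.5.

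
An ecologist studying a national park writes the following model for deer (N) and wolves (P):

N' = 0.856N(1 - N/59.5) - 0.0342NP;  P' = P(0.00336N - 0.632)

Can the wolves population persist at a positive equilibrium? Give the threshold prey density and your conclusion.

Threshold N = 188; K < 188, so no, the predator goes extinct.

The predator equation gives dP/dt > 0 only when N > 0.632/0.00336 = 188.
Without the predator, N → K = 59.5. Since 59.5 < 188, the predator cannot invade.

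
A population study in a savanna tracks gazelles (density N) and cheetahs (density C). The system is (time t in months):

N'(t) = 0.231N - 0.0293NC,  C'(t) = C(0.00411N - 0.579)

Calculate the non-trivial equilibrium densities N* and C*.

N* ≈ 141, C* ≈ 7.88

Set dC/dt = 0 with C > 0: 0.00411N - 0.579 = 0, so N* = 0.579/0.00411 = 141.
Set dN/dt = 0 with N > 0: 0.231 - 0.0293C = 0, so C* = 0.231/0.0293 = 7.88.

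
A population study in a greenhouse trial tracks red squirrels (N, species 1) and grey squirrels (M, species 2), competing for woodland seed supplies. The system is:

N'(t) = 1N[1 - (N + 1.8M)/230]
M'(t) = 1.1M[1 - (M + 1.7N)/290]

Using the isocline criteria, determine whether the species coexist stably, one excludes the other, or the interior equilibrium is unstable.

Compare the nullcline intercepts: K1/α12 = 230/1.8 = 128 < K2 = 290; K2/α21 = 290/1.7 = 171 < K1 = 230.
Since both are reversed, neither can invade when rare; the interior point is a saddle.

unstable coexistence (outcome depends on initial conditions)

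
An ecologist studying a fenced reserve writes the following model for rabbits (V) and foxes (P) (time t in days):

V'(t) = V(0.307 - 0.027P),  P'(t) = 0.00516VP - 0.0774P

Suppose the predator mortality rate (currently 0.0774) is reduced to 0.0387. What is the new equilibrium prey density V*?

At the interior fixed point, setting dP/dt = 0 with P > 0 fixes V* = (predator death rate)/(VP coefficient) — independent of the other coefficients.
With the change, V* = 0.0387/0.00516 = 7.5; it falls from 15.

V* ≈ 7.5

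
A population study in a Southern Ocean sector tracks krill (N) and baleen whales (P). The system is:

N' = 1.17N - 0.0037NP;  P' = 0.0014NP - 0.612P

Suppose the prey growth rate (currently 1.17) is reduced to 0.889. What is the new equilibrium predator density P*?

At the interior fixed point, setting dN/dt = 0 with N > 0 fixes P* = (prey growth rate)/(NP coefficient) — independent of the other coefficients.
With the change, P* = 0.889/0.0037 = 240; it falls from 316.

P* ≈ 240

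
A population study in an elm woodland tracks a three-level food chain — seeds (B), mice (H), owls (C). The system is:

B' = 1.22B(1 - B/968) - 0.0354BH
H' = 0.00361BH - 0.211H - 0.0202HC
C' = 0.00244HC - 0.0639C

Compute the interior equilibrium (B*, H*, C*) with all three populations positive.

From dC/dt = 0: 0.00244H* = 0.0639, so H* = 26.2.
From dB/dt = 0: 1.22(1 - B*/968) = 0.0354·26.2, giving B* = 968·(1 - 0.76) = 232.
From dH/dt = 0: 0.00361·232 - 0.211 = 0.0202C*, so C* = 0.628/0.0202 = 31.1.

B* ≈ 232, H* ≈ 26.2, C* ≈ 31.1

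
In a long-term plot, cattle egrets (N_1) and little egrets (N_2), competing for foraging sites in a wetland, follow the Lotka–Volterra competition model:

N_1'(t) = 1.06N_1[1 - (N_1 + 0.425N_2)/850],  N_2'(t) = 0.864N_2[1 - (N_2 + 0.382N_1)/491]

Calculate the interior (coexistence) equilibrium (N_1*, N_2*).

N_1* ≈ 766, N_2* ≈ 199

Setting both brackets to zero gives the nullclines N_1 + 0.425N_2 = 850 and 0.382N_1 + N_2 = 491.
Substituting N_2 = 491 - 0.382N_1 into the first: N_1(1 - 0.425·0.382) = 850 - 0.425·491.
So N_1* = 641/0.838 = 766, and then N_2* = 491 - 0.382·766 = 199.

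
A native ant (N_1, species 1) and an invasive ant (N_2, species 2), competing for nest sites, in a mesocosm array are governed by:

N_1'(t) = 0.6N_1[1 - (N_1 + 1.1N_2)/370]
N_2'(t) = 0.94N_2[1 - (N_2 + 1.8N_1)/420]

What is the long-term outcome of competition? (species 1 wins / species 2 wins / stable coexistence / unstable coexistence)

Compare the nullcline intercepts: K1/α12 = 370/1.1 = 336 < K2 = 420; K2/α21 = 420/1.8 = 233 < K1 = 370.
Since both are reversed, neither can invade when rare; the interior point is a saddle.

unstable coexistence (outcome depends on initial conditions)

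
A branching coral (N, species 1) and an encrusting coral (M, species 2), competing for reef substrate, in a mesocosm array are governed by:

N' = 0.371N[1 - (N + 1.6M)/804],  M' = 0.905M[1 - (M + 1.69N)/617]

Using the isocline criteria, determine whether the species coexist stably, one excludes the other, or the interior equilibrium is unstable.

Compare the nullcline intercepts: K1/α12 = 804/1.6 = 502 < K2 = 617; K2/α21 = 617/1.69 = 365 < K1 = 804.
Since both are reversed, neither can invade when rare; the interior point is a saddle.

unstable coexistence (outcome depends on initial conditions)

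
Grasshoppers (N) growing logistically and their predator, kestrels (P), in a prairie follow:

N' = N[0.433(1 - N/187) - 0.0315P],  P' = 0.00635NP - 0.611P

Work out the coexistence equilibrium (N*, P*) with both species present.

N* ≈ 96.2, P* ≈ 6.67

From dP/dt = 0 with P > 0: 0.00635N* = 0.611, so N* = 96.2.
Substitute into dN/dt = 0: 0.433(1 - 96.2/187) = 0.0315P*.
The bracket is 0.485, giving P* = 0.21/0.0315 = 6.67.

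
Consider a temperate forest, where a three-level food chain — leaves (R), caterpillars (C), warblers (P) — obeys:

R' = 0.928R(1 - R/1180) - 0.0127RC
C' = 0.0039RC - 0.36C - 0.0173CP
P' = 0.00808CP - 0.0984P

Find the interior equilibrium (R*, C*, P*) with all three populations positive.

R* ≈ 983, C* ≈ 12.2, P* ≈ 201

From dP/dt = 0: 0.00808C* = 0.0984, so C* = 12.2.
From dR/dt = 0: 0.928(1 - R*/1180) = 0.0127·12.2, giving R* = 1180·(1 - 0.167) = 983.
From dC/dt = 0: 0.0039·983 - 0.36 = 0.0173P*, so P* = 3.48/0.0173 = 201.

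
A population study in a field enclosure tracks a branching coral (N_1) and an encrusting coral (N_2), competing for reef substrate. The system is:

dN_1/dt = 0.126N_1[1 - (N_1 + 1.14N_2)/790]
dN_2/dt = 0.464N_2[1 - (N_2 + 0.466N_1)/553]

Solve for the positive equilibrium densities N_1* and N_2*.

Setting both brackets to zero gives the nullclines N_1 + 1.14N_2 = 790 and 0.466N_1 + N_2 = 553.
Substituting N_2 = 553 - 0.466N_1 into the first: N_1(1 - 1.14·0.466) = 790 - 1.14·553.
So N_1* = 160/0.469 = 340, and then N_2* = 553 - 0.466·340 = 394.

N_1* ≈ 340, N_2* ≈ 394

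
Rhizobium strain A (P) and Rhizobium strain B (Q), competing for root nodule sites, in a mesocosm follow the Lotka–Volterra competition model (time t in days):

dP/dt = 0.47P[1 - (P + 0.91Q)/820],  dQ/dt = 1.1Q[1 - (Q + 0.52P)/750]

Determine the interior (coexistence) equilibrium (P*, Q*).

Setting both brackets to zero gives the nullclines P + 0.91Q = 820 and 0.52P + Q = 750.
Substituting Q = 750 - 0.52P into the first: P(1 - 0.91·0.52) = 820 - 0.91·750.
So P* = 138/0.527 = 261, and then Q* = 750 - 0.52·261 = 614.

P* ≈ 261, Q* ≈ 614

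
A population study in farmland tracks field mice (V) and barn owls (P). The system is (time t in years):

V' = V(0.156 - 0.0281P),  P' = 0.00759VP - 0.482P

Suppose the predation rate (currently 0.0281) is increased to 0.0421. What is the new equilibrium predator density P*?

P* ≈ 3.71

At the interior fixed point, setting dV/dt = 0 with V > 0 fixes P* = (prey growth rate)/(VP coefficient) — independent of the other coefficients.
With the change, P* = 0.156/0.0421 = 3.71; it falls from 5.55.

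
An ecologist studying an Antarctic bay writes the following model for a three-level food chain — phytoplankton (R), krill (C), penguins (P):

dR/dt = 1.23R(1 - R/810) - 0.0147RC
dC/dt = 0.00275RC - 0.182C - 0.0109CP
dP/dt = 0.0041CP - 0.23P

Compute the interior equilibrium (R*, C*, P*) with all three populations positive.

From dP/dt = 0: 0.0041C* = 0.23, so C* = 56.1.
From dR/dt = 0: 1.23(1 - R*/810) = 0.0147·56.1, giving R* = 810·(1 - 0.67) = 267.
From dC/dt = 0: 0.00275·267 - 0.182 = 0.0109P*, so P* = 0.552/0.0109 = 50.7.

R* ≈ 267, C* ≈ 56.1, P* ≈ 50.7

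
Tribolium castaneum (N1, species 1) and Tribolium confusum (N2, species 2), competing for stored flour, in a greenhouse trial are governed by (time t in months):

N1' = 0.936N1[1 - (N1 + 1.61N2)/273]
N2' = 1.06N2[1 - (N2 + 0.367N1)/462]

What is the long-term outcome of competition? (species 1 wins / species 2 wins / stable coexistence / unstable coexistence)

Compare the nullcline intercepts: K1/α12 = 273/1.61 = 170 < K2 = 462; K2/α21 = 462/0.367 = 1260 > K1 = 273.
Since the inequalities point opposite ways, species 2 can invade but species 1 cannot.

species 2 excludes species 1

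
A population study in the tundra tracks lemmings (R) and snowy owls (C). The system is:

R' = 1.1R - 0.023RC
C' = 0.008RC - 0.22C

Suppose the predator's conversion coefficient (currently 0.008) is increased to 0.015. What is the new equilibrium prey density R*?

At the interior fixed point, setting dC/dt = 0 with C > 0 fixes R* = (predator death rate)/(RC coefficient) — independent of the other coefficients.
With the change, R* = 0.22/0.015 = 14.7; it falls from 27.5.

R* ≈ 14.7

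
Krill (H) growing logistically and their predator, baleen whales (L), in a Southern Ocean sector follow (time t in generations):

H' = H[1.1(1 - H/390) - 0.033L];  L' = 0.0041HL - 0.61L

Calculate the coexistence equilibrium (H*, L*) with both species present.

H* ≈ 149, L* ≈ 20.6

From dL/dt = 0 with L > 0: 0.0041H* = 0.61, so H* = 149.
Substitute into dH/dt = 0: 1.1(1 - 149/390) = 0.033L*.
The bracket is 0.619, giving L* = 0.68/0.033 = 20.6.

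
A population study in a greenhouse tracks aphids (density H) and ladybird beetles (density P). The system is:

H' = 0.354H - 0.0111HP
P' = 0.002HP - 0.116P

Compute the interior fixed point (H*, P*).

Set dP/dt = 0 with P > 0: 0.002H - 0.116 = 0, so H* = 0.116/0.002 = 58.
Set dH/dt = 0 with H > 0: 0.354 - 0.0111P = 0, so P* = 0.354/0.0111 = 31.9.

H* ≈ 58, P* ≈ 31.9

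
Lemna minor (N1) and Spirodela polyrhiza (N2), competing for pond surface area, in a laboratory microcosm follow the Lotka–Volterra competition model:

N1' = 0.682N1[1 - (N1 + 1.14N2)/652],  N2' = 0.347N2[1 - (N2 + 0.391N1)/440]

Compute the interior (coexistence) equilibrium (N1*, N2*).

Setting both brackets to zero gives the nullclines N1 + 1.14N2 = 652 and 0.391N1 + N2 = 440.
Substituting N2 = 440 - 0.391N1 into the first: N1(1 - 1.14·0.391) = 652 - 1.14·440.
So N1* = 150/0.554 = 271, and then N2* = 440 - 0.391·271 = 334.

N1* ≈ 271, N2* ≈ 334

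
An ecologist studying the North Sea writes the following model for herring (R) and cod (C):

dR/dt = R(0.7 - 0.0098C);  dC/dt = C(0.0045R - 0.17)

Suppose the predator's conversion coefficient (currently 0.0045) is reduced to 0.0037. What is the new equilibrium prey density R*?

R* ≈ 45.9

At the interior fixed point, setting dC/dt = 0 with C > 0 fixes R* = (predator death rate)/(RC coefficient) — independent of the other coefficients.
With the change, R* = 0.17/0.0037 = 45.9; it rises from 37.8.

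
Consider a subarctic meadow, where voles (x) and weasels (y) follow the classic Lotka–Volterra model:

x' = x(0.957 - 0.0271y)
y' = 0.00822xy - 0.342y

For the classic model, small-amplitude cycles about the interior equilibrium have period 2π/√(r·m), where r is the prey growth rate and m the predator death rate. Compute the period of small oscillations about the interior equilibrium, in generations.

Here r = 0.957 and m = 0.342, so r·m = 0.327.
ω = √0.327 = 0.572 per generation, hence T = 2π/ω ≈ 11 generations.

T ≈ 11 generations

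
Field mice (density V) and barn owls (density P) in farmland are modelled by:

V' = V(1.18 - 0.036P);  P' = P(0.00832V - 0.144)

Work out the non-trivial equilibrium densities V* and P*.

V* ≈ 17.3, P* ≈ 32.8

Set dP/dt = 0 with P > 0: 0.00832V - 0.144 = 0, so V* = 0.144/0.00832 = 17.3.
Set dV/dt = 0 with V > 0: 1.18 - 0.036P = 0, so P* = 1.18/0.036 = 32.8.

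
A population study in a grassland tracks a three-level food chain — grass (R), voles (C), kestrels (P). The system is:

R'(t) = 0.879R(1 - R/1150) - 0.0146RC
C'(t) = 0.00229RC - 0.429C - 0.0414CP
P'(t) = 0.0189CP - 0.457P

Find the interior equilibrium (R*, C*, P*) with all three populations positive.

From dP/dt = 0: 0.0189C* = 0.457, so C* = 24.2.
From dR/dt = 0: 0.879(1 - R*/1150) = 0.0146·24.2, giving R* = 1150·(1 - 0.402) = 688.
From dC/dt = 0: 0.00229·688 - 0.429 = 0.0414P*, so P* = 1.15/0.0414 = 27.7.

R* ≈ 688, C* ≈ 24.2, P* ≈ 27.7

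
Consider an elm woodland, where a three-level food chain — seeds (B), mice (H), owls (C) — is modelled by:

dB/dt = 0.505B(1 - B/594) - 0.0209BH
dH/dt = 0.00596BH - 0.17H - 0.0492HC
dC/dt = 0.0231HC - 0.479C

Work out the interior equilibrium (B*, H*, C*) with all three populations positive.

From dC/dt = 0: 0.0231H* = 0.479, so H* = 20.7.
From dB/dt = 0: 0.505(1 - B*/594) = 0.0209·20.7, giving B* = 594·(1 - 0.858) = 84.2.
From dH/dt = 0: 0.00596·84.2 - 0.17 = 0.0492C*, so C* = 0.332/0.0492 = 6.75.

B* ≈ 84.2, H* ≈ 20.7, C* ≈ 6.75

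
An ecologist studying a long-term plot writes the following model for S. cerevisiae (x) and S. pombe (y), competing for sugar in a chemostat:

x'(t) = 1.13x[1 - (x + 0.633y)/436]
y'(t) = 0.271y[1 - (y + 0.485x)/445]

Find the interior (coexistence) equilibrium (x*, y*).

x* ≈ 223, y* ≈ 337

Setting both brackets to zero gives the nullclines x + 0.633y = 436 and 0.485x + y = 445.
Substituting y = 445 - 0.485x into the first: x(1 - 0.633·0.485) = 436 - 0.633·445.
So x* = 154/0.693 = 223, and then y* = 445 - 0.485·223 = 337.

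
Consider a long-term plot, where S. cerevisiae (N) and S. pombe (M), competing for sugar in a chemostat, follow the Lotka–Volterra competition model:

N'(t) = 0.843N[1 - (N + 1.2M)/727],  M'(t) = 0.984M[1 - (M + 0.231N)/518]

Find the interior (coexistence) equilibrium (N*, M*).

N* ≈ 146, M* ≈ 484

Setting both brackets to zero gives the nullclines N + 1.2M = 727 and 0.231N + M = 518.
Substituting M = 518 - 0.231N into the first: N(1 - 1.2·0.231) = 727 - 1.2·518.
So N* = 105/0.723 = 146, and then M* = 518 - 0.231·146 = 484.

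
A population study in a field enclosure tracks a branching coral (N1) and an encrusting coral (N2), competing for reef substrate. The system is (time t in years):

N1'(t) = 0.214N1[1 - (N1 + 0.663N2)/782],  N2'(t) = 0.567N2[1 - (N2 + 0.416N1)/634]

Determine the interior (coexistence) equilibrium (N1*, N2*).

Setting both brackets to zero gives the nullclines N1 + 0.663N2 = 782 and 0.416N1 + N2 = 634.
Substituting N2 = 634 - 0.416N1 into the first: N1(1 - 0.663·0.416) = 782 - 0.663·634.
So N1* = 362/0.724 = 499, and then N2* = 634 - 0.416·499 = 426.

N1* ≈ 499, N2* ≈ 426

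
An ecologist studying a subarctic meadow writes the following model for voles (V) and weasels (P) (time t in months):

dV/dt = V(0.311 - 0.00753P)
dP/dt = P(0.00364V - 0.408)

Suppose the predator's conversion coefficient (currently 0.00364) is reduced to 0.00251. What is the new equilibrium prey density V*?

V* ≈ 163

At the interior fixed point, setting dP/dt = 0 with P > 0 fixes V* = (predator death rate)/(VP coefficient) — independent of the other coefficients.
With the change, V* = 0.408/0.00251 = 163; it rises from 112.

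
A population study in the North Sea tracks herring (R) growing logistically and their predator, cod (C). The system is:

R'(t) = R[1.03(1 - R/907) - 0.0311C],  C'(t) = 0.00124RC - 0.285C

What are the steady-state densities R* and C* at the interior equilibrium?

From dC/dt = 0 with C > 0: 0.00124R* = 0.285, so R* = 230.
Substitute into dR/dt = 0: 1.03(1 - 230/907) = 0.0311C*.
The bracket is 0.747, giving C* = 0.769/0.0311 = 24.7.

R* ≈ 230, C* ≈ 24.7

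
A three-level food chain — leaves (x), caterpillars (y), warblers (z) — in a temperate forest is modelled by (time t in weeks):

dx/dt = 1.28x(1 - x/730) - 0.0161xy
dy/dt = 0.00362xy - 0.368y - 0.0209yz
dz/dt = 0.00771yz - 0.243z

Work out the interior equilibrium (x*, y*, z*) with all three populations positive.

x* ≈ 441, y* ≈ 31.5, z* ≈ 58.7

From dz/dt = 0: 0.00771y* = 0.243, so y* = 31.5.
From dx/dt = 0: 1.28(1 - x*/730) = 0.0161·31.5, giving x* = 730·(1 - 0.396) = 441.
From dy/dt = 0: 0.00362·441 - 0.368 = 0.0209z*, so z* = 1.23/0.0209 = 58.7.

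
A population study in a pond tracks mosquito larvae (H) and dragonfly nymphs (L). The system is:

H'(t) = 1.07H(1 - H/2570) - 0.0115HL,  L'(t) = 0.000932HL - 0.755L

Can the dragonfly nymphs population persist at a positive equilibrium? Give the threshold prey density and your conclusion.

Threshold H = 810; K > 810, so yes, the predator persists.

The predator equation gives dL/dt > 0 only when H > 0.755/0.000932 = 810.
Without the predator, H → K = 2570. Since 2570 > 810, the predator can invade and persist.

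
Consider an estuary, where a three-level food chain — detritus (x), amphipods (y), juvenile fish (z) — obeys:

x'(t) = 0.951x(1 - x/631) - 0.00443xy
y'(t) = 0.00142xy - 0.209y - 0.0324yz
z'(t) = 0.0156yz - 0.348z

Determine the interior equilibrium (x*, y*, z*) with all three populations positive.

x* ≈ 565, y* ≈ 22.3, z* ≈ 18.3

From dz/dt = 0: 0.0156y* = 0.348, so y* = 22.3.
From dx/dt = 0: 0.951(1 - x*/631) = 0.00443·22.3, giving x* = 631·(1 - 0.104) = 565.
From dy/dt = 0: 0.00142·565 - 0.209 = 0.0324z*, so z* = 0.594/0.0324 = 18.3.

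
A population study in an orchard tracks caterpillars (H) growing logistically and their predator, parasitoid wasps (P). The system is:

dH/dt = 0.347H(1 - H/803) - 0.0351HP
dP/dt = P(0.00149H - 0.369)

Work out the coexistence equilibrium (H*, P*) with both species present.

H* ≈ 248, P* ≈ 6.84

From dP/dt = 0 with P > 0: 0.00149H* = 0.369, so H* = 248.
Substitute into dH/dt = 0: 0.347(1 - 248/803) = 0.0351P*.
The bracket is 0.692, giving P* = 0.24/0.0351 = 6.84.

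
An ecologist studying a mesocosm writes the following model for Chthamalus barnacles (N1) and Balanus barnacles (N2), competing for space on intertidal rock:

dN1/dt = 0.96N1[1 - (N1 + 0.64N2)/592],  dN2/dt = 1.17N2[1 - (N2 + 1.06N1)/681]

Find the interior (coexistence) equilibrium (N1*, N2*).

N1* ≈ 486, N2* ≈ 166

Setting both brackets to zero gives the nullclines N1 + 0.64N2 = 592 and 1.06N1 + N2 = 681.
Substituting N2 = 681 - 1.06N1 into the first: N1(1 - 0.64·1.06) = 592 - 0.64·681.
So N1* = 156/0.322 = 486, and then N2* = 681 - 1.06·486 = 166.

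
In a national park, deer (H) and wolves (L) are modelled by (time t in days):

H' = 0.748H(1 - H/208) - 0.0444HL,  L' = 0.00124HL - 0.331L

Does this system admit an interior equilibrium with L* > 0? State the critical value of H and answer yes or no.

Threshold H = 267; K < 267, so no, the predator goes extinct.

The predator equation gives dL/dt > 0 only when H > 0.331/0.00124 = 267.
Without the predator, H → K = 208. Since 208 < 267, the predator cannot invade.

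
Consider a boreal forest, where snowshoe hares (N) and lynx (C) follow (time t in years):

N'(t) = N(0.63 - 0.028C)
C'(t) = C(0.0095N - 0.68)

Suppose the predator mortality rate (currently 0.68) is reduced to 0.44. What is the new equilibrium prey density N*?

At the interior fixed point, setting dC/dt = 0 with C > 0 fixes N* = (predator death rate)/(NC coefficient) — independent of the other coefficients.
With the change, N* = 0.44/0.0095 = 46.3; it falls from 71.6.

N* ≈ 46.3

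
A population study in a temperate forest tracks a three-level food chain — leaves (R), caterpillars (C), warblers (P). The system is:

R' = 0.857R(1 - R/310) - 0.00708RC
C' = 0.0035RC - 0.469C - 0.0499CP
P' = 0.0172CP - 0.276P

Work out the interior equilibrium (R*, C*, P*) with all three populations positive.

From dP/dt = 0: 0.0172C* = 0.276, so C* = 16.
From dR/dt = 0: 0.857(1 - R*/310) = 0.00708·16, giving R* = 310·(1 - 0.133) = 269.
From dC/dt = 0: 0.0035·269 - 0.469 = 0.0499P*, so P* = 0.472/0.0499 = 9.46.

R* ≈ 269, C* ≈ 16, P* ≈ 9.46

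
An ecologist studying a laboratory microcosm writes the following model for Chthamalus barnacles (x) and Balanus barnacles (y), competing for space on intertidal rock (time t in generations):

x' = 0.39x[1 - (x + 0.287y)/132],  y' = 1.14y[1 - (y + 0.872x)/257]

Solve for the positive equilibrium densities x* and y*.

x* ≈ 77.7, y* ≈ 189

Setting both brackets to zero gives the nullclines x + 0.287y = 132 and 0.872x + y = 257.
Substituting y = 257 - 0.872x into the first: x(1 - 0.287·0.872) = 132 - 0.287·257.
So x* = 58.2/0.75 = 77.7, and then y* = 257 - 0.872·77.7 = 189.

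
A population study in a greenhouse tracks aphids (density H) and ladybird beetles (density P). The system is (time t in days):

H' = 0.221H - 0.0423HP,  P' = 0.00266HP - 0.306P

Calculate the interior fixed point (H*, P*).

Set dP/dt = 0 with P > 0: 0.00266H - 0.306 = 0, so H* = 0.306/0.00266 = 115.
Set dH/dt = 0 with H > 0: 0.221 - 0.0423P = 0, so P* = 0.221/0.0423 = 5.22.

H* ≈ 115, P* ≈ 5.22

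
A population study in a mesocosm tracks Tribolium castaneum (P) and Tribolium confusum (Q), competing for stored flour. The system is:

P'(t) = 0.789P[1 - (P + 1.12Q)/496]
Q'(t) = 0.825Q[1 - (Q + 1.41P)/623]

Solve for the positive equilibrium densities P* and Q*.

Setting both brackets to zero gives the nullclines P + 1.12Q = 496 and 1.41P + Q = 623.
Substituting Q = 623 - 1.41P into the first: P(1 - 1.12·1.41) = 496 - 1.12·623.
So P* = -202/-0.579 = 348, and then Q* = 623 - 1.41·348 = 132.

P* ≈ 348, Q* ≈ 132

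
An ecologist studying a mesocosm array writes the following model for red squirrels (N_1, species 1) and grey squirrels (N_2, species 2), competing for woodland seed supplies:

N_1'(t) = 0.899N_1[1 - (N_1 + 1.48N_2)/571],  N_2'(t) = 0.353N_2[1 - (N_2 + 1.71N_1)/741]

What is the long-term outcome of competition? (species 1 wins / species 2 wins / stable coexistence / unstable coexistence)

unstable coexistence (outcome depends on initial conditions)

Compare the nullcline intercepts: K1/α12 = 571/1.48 = 386 < K2 = 741; K2/α21 = 741/1.71 = 433 < K1 = 571.
Since both are reversed, neither can invade when rare; the interior point is a saddle.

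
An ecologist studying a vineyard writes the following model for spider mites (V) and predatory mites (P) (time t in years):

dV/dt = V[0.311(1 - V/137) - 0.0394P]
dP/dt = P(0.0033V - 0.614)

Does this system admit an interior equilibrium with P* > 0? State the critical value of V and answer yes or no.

The predator equation gives dP/dt > 0 only when V > 0.614/0.0033 = 186.
Without the predator, V → K = 137. Since 137 < 186, the predator cannot invade.

Threshold V = 186; K < 186, so no, the predator goes extinct.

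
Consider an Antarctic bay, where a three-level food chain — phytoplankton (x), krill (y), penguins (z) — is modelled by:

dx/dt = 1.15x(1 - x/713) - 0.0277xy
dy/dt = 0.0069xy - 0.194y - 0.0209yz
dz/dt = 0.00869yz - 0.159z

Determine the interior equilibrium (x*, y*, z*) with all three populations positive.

From dz/dt = 0: 0.00869y* = 0.159, so y* = 18.3.
From dx/dt = 0: 1.15(1 - x*/713) = 0.0277·18.3, giving x* = 713·(1 - 0.441) = 399.
From dy/dt = 0: 0.0069·399 - 0.194 = 0.0209z*, so z* = 2.56/0.0209 = 122.

x* ≈ 399, y* ≈ 18.3, z* ≈ 122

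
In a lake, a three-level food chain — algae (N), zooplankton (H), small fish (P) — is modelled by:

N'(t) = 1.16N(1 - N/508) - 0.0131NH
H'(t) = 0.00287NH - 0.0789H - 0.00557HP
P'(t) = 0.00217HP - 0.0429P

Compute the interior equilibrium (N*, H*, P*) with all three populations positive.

From dP/dt = 0: 0.00217H* = 0.0429, so H* = 19.8.
From dN/dt = 0: 1.16(1 - N*/508) = 0.0131·19.8, giving N* = 508·(1 - 0.223) = 395.
From dH/dt = 0: 0.00287·395 - 0.0789 = 0.00557P*, so P* = 1.05/0.00557 = 189.

N* ≈ 395, H* ≈ 19.8, P* ≈ 189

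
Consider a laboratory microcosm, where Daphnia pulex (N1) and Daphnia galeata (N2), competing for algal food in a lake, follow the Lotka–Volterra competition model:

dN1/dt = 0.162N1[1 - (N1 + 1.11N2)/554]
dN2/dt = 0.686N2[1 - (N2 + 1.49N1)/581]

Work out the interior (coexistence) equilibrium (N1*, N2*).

N1* ≈ 139, N2* ≈ 374

Setting both brackets to zero gives the nullclines N1 + 1.11N2 = 554 and 1.49N1 + N2 = 581.
Substituting N2 = 581 - 1.49N1 into the first: N1(1 - 1.11·1.49) = 554 - 1.11·581.
So N1* = -90.9/-0.654 = 139, and then N2* = 581 - 1.49·139 = 374.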